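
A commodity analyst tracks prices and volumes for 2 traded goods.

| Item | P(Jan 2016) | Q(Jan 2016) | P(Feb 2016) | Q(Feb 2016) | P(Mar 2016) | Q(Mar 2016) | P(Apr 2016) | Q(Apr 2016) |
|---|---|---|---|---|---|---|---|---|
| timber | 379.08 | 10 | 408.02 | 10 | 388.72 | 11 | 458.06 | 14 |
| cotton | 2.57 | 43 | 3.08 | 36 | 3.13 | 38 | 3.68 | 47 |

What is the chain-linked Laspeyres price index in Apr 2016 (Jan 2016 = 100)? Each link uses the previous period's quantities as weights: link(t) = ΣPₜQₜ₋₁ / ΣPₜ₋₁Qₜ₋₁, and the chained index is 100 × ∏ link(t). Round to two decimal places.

Link Jan 2016→Feb 2016:
ΣP(Feb 2016)Q(Jan 2016) = 408.02×10 + 3.08×43 = 4080.2 + 132.44 = 4212.64
ΣP(Jan 2016)Q(Jan 2016) = 379.08×10 + 2.57×43 = 3790.8 + 110.51 = 3901.31
link = 4212.64/3901.31 = 1.079801
Link Feb 2016→Mar 2016:
ΣP(Mar 2016)Q(Feb 2016) = 388.72×10 + 3.13×36 = 3887.2 + 112.68 = 3999.88
ΣP(Feb 2016)Q(Feb 2016) = 408.02×10 + 3.08×36 = 4080.2 + 110.88 = 4191.08
link = 3999.88/4191.08 = 0.954379
Link Mar 2016→Apr 2016:
ΣP(Apr 2016)Q(Mar 2016) = 458.06×11 + 3.68×38 = 5038.66 + 139.84 = 5178.5
ΣP(Mar 2016)Q(Mar 2016) = 388.72×11 + 3.13×38 = 4275.92 + 118.94 = 4394.86
link = 5178.5/4394.86 = 1.178308
Chained index = 100 × 1.079801 × 0.954379 × 1.178308 = 121.4294

121.43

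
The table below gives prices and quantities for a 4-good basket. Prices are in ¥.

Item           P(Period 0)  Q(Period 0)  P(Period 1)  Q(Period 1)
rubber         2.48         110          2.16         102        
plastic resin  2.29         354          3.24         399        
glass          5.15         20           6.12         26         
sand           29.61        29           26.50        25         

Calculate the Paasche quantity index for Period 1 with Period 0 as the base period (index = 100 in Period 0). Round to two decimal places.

102.60

Paasche quantity index uses current-period prices as weights.
ΣP(Period 1)·Q(Period 1) = 2.16×102 + 3.24×399 + 6.12×26 + 26.50×25 = 220.32 + 1292.76 + 159.12 + 662.5 = 2334.7
ΣP(Period 1)·Q(Period 0) = 2.16×110 + 3.24×354 + 6.12×20 + 26.50×29 = 237.6 + 1146.96 + 122.4 + 768.5 = 2275.46
Index = 2334.7 / 2275.46 × 100 = 102.6034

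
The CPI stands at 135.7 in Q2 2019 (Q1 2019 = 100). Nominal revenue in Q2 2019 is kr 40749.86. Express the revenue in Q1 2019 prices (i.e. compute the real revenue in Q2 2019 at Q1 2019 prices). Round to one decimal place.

Real = Nominal ÷ (Index/100) = 40749.86 ÷ (135.7/100)
     = 40749.86 ÷ 1.357 = 30029.3736

30029.4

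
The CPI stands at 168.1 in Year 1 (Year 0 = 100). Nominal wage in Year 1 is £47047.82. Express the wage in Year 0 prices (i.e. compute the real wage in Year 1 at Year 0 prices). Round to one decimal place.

27988.0

Real = Nominal ÷ (Index/100) = 47047.82 ÷ (168.1/100)
     = 47047.82 ÷ 1.681 = 27987.9952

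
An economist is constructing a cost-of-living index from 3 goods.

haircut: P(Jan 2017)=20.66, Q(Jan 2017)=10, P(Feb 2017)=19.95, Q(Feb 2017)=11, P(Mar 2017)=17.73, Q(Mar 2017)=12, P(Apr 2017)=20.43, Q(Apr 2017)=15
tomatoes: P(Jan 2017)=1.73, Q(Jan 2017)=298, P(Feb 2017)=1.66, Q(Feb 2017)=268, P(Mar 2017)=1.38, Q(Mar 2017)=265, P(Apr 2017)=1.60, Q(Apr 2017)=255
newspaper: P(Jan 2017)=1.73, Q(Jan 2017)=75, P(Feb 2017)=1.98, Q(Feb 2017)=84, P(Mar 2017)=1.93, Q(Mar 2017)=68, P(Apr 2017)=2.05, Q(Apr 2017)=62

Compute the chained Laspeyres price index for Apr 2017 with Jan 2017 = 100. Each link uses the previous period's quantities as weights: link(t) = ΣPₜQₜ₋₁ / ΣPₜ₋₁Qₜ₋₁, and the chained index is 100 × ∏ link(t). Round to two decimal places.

Link Jan 2017→Feb 2017:
ΣP(Feb 2017)Q(Jan 2017) = 19.95×10 + 1.66×298 + 1.98×75 = 199.5 + 494.68 + 148.5 = 842.68
ΣP(Jan 2017)Q(Jan 2017) = 20.66×10 + 1.73×298 + 1.73×75 = 206.6 + 515.54 + 129.75 = 851.89
link = 842.68/851.89 = 0.989189
Link Feb 2017→Mar 2017:
ΣP(Mar 2017)Q(Feb 2017) = 17.73×11 + 1.38×268 + 1.93×84 = 195.03 + 369.84 + 162.12 = 726.99
ΣP(Feb 2017)Q(Feb 2017) = 19.95×11 + 1.66×268 + 1.98×84 = 219.45 + 444.88 + 166.32 = 830.65
link = 726.99/830.65 = 0.875206
Link Mar 2017→Apr 2017:
ΣP(Apr 2017)Q(Mar 2017) = 20.43×12 + 1.60×265 + 2.05×68 = 245.16 + 424 + 139.4 = 808.56
ΣP(Mar 2017)Q(Mar 2017) = 17.73×12 + 1.38×265 + 1.93×68 = 212.76 + 365.7 + 131.24 = 709.7
link = 808.56/709.7 = 1.139298
Chained index = 100 × 0.989189 × 0.875206 × 1.139298 = 98.6341

98.63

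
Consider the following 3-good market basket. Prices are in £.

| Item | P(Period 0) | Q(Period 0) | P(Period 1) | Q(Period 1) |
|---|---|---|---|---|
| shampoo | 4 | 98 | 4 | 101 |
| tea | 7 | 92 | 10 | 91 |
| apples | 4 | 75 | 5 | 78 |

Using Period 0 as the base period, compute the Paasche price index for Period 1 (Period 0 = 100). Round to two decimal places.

Paasche price index uses current-period quantities as weights.
ΣP(Period 1)·Q(Period 1) = 4×101 + 10×91 + 5×78 = 404 + 910 + 390 = 1704
ΣP(Period 0)·Q(Period 1) = 4×101 + 7×91 + 4×78 = 404 + 637 + 312 = 1353
Index = 1704 / 1353 × 100 = 125.9424

125.94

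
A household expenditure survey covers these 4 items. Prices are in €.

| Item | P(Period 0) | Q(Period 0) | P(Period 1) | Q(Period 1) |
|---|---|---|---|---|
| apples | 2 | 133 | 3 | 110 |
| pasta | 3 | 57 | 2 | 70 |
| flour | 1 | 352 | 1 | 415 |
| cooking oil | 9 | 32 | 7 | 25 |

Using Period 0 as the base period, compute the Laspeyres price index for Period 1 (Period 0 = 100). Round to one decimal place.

Laspeyres price index uses base-period quantities as weights.
ΣP(Period 1)·Q(Period 0) = 3×133 + 2×57 + 1×352 + 7×32 = 399 + 114 + 352 + 224 = 1089
ΣP(Period 0)·Q(Period 0) = 2×133 + 3×57 + 1×352 + 9×32 = 266 + 171 + 352 + 288 = 1077
Index = 1089 / 1077 × 100 = 101.1142

101.1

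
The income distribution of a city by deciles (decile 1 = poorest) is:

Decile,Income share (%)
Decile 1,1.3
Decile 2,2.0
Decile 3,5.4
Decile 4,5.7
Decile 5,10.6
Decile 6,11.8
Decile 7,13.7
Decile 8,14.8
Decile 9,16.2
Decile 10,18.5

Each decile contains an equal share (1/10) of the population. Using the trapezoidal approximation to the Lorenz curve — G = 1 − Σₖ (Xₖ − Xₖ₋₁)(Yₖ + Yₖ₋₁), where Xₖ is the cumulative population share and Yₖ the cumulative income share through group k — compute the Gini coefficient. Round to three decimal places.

0.326

Cumulative income shares Yₖ: 0.0130, 0.0330, 0.0870, 0.1440, 0.2500, 0.3680, 0.5050, 0.6530, 0.8150, 1.0000
Σ (Xₖ−Xₖ₋₁)(Yₖ+Yₖ₋₁) = (1/10)(0.0130+0.0000) + (1/10)(0.0330+0.0130) + (1/10)(0.0870+0.0330) + (1/10)(0.1440+0.0870) + (1/10)(0.2500+0.1440) + (1/10)(0.3680+0.2500) + (1/10)(0.5050+0.3680) + (1/10)(0.6530+0.5050) + (1/10)(0.8150+0.6530) + (1/10)(1.0000+0.8150)
  = 0.0013 + 0.0046 + 0.0120 + 0.0231 + 0.0394 + 0.0618 + 0.0873 + 0.1158 + 0.1468 + 0.1815 = 0.6736
G = 1 − 0.6736 = 0.3264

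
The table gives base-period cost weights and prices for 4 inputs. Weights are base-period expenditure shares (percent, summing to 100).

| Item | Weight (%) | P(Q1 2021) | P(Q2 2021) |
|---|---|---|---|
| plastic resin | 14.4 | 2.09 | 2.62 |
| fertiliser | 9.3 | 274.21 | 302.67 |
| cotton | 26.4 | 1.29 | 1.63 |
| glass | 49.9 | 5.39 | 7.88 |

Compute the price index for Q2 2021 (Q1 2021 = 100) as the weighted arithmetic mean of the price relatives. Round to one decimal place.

134.6

plastic resin: 14.4 × (2.62/2.09) = 14.4 × 1.253589 = 18.0517
fertiliser: 9.3 × (302.67/274.21) = 9.3 × 1.103789 = 10.2652
cotton: 26.4 × (1.63/1.29) = 26.4 × 1.263566 = 33.3581
glass: 49.9 × (7.88/5.39) = 49.9 × 1.461967 = 72.9521
Index = Σ wᵢ·(p₁ᵢ/p₀ᵢ) = 18.0517 + 10.2652 + 33.3581 + 72.9521 = 134.6272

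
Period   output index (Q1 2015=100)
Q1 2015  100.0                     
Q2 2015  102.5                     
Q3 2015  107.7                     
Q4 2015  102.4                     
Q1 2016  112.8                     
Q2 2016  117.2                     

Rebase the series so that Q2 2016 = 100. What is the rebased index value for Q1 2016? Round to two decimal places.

96.25

Rebased(Q1 2016) = 112.8 / 117.2 × 100 = 96.2457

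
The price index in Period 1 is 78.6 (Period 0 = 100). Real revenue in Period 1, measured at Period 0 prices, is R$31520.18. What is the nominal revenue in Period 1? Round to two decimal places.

24774.86

Nominal = Real × (Index/100) = 31520.18 × (78.6/100)
        = 31520.18 × 0.786 = 24774.8615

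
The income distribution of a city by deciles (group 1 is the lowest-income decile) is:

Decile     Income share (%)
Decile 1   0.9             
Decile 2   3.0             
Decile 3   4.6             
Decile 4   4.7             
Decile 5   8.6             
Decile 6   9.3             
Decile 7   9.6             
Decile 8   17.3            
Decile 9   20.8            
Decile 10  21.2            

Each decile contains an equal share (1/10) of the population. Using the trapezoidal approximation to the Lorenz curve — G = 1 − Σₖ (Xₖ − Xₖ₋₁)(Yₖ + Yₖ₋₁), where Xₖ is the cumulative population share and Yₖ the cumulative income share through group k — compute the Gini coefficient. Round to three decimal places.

0.386

Cumulative income shares Yₖ: 0.0090, 0.0390, 0.0850, 0.1320, 0.2180, 0.3110, 0.4070, 0.5800, 0.7880, 1.0000
Σ (Xₖ−Xₖ₋₁)(Yₖ+Yₖ₋₁) = (1/10)(0.0090+0.0000) + (1/10)(0.0390+0.0090) + (1/10)(0.0850+0.0390) + (1/10)(0.1320+0.0850) + (1/10)(0.2180+0.1320) + (1/10)(0.3110+0.2180) + (1/10)(0.4070+0.3110) + (1/10)(0.5800+0.4070) + (1/10)(0.7880+0.5800) + (1/10)(1.0000+0.7880)
  = 0.0009 + 0.0048 + 0.0124 + 0.0217 + 0.0350 + 0.0529 + 0.0718 + 0.0987 + 0.1368 + 0.1788 = 0.6138
G = 1 − 0.6138 = 0.3862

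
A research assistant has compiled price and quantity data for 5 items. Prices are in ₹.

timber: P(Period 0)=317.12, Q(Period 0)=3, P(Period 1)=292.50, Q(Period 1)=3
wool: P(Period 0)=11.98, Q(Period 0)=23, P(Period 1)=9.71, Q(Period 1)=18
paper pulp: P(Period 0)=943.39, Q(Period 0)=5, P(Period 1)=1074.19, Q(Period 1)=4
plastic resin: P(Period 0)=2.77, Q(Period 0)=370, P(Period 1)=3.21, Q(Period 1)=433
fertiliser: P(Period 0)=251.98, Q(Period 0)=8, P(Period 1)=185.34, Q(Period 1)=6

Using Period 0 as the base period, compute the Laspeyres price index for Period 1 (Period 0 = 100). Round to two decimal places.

101.75

Laspeyres price index uses base-period quantities as weights.
ΣP(Period 1)·Q(Period 0) = 292.50×3 + 9.71×23 + 1074.19×5 + 3.21×370 + 185.34×8 = 877.5 + 223.33 + 5370.95 + 1187.7 + 1482.72 = 9142.2
ΣP(Period 0)·Q(Period 0) = 317.12×3 + 11.98×23 + 943.39×5 + 2.77×370 + 251.98×8 = 951.36 + 275.54 + 4716.95 + 1024.9 + 2015.84 = 8984.59
Index = 9142.2 / 8984.59 × 100 = 101.7542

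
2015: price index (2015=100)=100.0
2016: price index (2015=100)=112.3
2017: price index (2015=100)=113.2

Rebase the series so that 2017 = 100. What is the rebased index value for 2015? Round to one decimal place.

88.3

Rebased(2015) = 100.0 / 113.2 × 100 = 88.3392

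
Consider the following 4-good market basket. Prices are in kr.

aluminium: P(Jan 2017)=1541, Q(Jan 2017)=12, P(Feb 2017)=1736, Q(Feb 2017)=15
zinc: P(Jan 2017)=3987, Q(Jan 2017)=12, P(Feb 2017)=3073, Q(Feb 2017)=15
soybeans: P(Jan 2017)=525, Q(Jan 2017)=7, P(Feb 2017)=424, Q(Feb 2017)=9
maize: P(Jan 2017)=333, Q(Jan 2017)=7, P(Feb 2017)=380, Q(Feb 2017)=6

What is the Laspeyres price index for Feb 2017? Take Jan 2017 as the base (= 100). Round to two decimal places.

87.55

Laspeyres price index uses base-period quantities as weights.
ΣP(Feb 2017)·Q(Jan 2017) = 1736×12 + 3073×12 + 424×7 + 380×7 = 20832 + 36876 + 2968 + 2660 = 63336
ΣP(Jan 2017)·Q(Jan 2017) = 1541×12 + 3987×12 + 525×7 + 333×7 = 18492 + 47844 + 3675 + 2331 = 72342
Index = 63336 / 72342 × 100 = 87.5508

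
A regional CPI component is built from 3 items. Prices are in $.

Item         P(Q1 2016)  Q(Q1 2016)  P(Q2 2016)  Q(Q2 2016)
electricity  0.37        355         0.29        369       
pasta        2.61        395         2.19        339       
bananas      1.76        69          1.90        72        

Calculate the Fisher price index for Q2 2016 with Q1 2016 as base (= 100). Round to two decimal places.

Laspeyres component (base-period weights):
ΣP(Q2 2016)Q(Q1 2016) = 0.29×355 + 2.19×395 + 1.90×69 = 102.95 + 865.05 + 131.1 = 1099.1
ΣP(Q1 2016)Q(Q1 2016) = 0.37×355 + 2.61×395 + 1.76×69 = 131.35 + 1030.95 + 121.44 = 1283.74
L = 1099.1 / 1283.74 × 100 = 85.6170
Paasche component (current-period weights):
ΣP(Q2 2016)Q(Q2 2016) = 0.29×369 + 2.19×339 + 1.90×72 = 107.01 + 742.41 + 136.8 = 986.22
ΣP(Q1 2016)Q(Q2 2016) = 0.37×369 + 2.61×339 + 1.76×72 = 136.53 + 884.79 + 126.72 = 1148.04
P = 986.22 / 1148.04 × 100 = 85.9047
Fisher = √(L × P) = √(85.6170 × 85.9047) = 85.7607

85.76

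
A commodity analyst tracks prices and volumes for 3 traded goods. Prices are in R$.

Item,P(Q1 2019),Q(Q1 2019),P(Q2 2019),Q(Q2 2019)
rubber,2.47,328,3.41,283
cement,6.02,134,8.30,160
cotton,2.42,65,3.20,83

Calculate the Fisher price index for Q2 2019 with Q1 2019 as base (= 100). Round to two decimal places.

Laspeyres component (base-period weights):
ΣP(Q2 2019)Q(Q1 2019) = 3.41×328 + 8.30×134 + 3.20×65 = 1118.48 + 1112.2 + 208 = 2438.68
ΣP(Q1 2019)Q(Q1 2019) = 2.47×328 + 6.02×134 + 2.42×65 = 810.16 + 806.68 + 157.3 = 1774.14
L = 2438.68 / 1774.14 × 100 = 137.4570
Paasche component (current-period weights):
ΣP(Q2 2019)Q(Q2 2019) = 3.41×283 + 8.30×160 + 3.20×83 = 965.03 + 1328 + 265.6 = 2558.63
ΣP(Q1 2019)Q(Q2 2019) = 2.47×283 + 6.02×160 + 2.42×83 = 699.01 + 963.2 + 200.86 = 1863.07
P = 2558.63 / 1863.07 × 100 = 137.3341
Fisher = √(L × P) = √(137.4570 × 137.3341) = 137.3955

137.40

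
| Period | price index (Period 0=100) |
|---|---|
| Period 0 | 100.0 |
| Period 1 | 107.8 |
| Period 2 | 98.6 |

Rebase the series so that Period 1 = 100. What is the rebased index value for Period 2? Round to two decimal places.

Rebased(Period 2) = 98.6 / 107.8 × 100 = 91.4657

91.47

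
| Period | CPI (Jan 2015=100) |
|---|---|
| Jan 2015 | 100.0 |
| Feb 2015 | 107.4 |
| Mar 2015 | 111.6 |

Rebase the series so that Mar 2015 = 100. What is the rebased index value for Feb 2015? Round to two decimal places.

Rebased(Feb 2015) = 107.4 / 111.6 × 100 = 96.2366

96.24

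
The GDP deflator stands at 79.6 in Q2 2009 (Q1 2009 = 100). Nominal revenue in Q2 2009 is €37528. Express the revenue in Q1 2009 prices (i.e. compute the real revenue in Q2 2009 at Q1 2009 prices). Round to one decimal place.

Real = Nominal ÷ (Index/100) = 37528 ÷ (79.6/100)
     = 37528 ÷ 0.796 = 47145.7286

47145.7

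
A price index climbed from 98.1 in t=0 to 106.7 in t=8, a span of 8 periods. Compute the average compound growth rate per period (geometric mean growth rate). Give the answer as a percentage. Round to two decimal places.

Growth factor = (106.7/98.1)^(1/8) = (1.087666)^(1/8) = 1.010560
Growth rate = 1.010560 − 1 = 0.010560 = 1.0560%

1.06%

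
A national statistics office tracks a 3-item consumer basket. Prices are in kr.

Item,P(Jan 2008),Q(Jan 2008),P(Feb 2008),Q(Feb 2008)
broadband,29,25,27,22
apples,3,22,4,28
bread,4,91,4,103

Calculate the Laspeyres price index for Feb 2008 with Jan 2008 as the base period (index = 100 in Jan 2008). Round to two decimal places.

Laspeyres price index uses base-period quantities as weights.
ΣP(Feb 2008)·Q(Jan 2008) = 27×25 + 4×22 + 4×91 = 675 + 88 + 364 = 1127
ΣP(Jan 2008)·Q(Jan 2008) = 29×25 + 3×22 + 4×91 = 725 + 66 + 364 = 1155
Index = 1127 / 1155 × 100 = 97.5758

97.58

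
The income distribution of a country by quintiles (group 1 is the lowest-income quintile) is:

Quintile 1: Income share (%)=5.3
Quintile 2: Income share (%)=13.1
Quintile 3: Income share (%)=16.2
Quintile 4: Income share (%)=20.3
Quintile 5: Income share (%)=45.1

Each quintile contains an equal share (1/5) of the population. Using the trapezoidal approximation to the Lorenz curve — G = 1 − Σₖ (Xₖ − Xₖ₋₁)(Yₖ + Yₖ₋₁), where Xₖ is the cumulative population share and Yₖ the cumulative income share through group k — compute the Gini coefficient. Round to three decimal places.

0.347

Cumulative income shares Yₖ: 0.0530, 0.1840, 0.3460, 0.5490, 1.0000
Σ (Xₖ−Xₖ₋₁)(Yₖ+Yₖ₋₁) = (1/5)(0.0530+0.0000) + (1/5)(0.1840+0.0530) + (1/5)(0.3460+0.1840) + (1/5)(0.5490+0.3460) + (1/5)(1.0000+0.5490)
  = 0.0106 + 0.0474 + 0.1060 + 0.1790 + 0.3098 = 0.6528
G = 1 − 0.6528 = 0.3472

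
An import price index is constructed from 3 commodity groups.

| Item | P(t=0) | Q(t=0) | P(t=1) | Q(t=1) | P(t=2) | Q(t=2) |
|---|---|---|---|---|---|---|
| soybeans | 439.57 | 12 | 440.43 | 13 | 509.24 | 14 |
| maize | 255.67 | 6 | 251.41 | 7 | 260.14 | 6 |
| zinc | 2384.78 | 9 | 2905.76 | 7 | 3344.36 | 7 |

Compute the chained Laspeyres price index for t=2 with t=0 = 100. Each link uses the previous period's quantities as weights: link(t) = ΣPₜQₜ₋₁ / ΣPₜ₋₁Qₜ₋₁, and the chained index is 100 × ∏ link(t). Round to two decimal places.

Link t=0→t=1:
ΣP(t=1)Q(t=0) = 440.43×12 + 251.41×6 + 2905.76×9 = 5285.16 + 1508.46 + 26151.84 = 32945.46
ΣP(t=0)Q(t=0) = 439.57×12 + 255.67×6 + 2384.78×9 = 5274.84 + 1534.02 + 21463.02 = 28271.88
link = 32945.46/28271.88 = 1.165308
Link t=1→t=2:
ΣP(t=2)Q(t=1) = 509.24×13 + 260.14×7 + 3344.36×7 = 6620.12 + 1820.98 + 23410.52 = 31851.62
ΣP(t=1)Q(t=1) = 440.43×13 + 251.41×7 + 2905.76×7 = 5725.59 + 1759.87 + 20340.32 = 27825.78
link = 31851.62/27825.78 = 1.144680
Chained index = 100 × 1.165308 × 1.144680 = 133.3906

133.39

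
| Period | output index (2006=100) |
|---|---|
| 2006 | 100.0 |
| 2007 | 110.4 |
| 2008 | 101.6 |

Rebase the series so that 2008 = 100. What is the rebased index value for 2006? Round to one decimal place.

98.4

Rebased(2006) = 100.0 / 101.6 × 100 = 98.4252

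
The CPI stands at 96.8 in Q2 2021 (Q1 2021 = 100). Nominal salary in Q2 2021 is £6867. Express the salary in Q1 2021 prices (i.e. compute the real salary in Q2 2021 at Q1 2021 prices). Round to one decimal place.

Real = Nominal ÷ (Index/100) = 6867 ÷ (96.8/100)
     = 6867 ÷ 0.968 = 7094.0083

7094.0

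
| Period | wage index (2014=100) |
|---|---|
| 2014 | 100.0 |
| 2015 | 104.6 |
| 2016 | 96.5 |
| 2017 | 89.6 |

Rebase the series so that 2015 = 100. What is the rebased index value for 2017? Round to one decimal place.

85.7

Rebased(2017) = 89.6 / 104.6 × 100 = 85.6597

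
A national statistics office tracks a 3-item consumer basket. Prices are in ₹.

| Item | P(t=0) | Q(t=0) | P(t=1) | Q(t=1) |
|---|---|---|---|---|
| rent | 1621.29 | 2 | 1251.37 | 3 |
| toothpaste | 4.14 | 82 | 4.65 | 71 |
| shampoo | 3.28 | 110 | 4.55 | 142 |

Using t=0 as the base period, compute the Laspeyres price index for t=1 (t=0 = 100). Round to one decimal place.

Laspeyres price index uses base-period quantities as weights.
ΣP(t=1)·Q(t=0) = 1251.37×2 + 4.65×82 + 4.55×110 = 2502.74 + 381.3 + 500.5 = 3384.54
ΣP(t=0)·Q(t=0) = 1621.29×2 + 4.14×82 + 3.28×110 = 3242.58 + 339.48 + 360.8 = 3942.86
Index = 3384.54 / 3942.86 × 100 = 85.8397

85.8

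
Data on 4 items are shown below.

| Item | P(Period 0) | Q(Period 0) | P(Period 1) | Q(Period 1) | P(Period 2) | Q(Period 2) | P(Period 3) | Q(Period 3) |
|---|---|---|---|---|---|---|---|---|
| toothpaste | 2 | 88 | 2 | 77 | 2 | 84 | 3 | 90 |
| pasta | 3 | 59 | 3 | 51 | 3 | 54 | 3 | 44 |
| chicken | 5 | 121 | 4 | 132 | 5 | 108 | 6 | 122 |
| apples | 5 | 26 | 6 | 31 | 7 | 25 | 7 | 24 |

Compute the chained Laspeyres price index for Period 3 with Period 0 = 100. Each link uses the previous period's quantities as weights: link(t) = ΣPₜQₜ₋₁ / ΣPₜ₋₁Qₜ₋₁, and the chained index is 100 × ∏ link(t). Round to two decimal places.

125.29

Link Period 0→Period 1:
ΣP(Period 1)Q(Period 0) = 2×88 + 3×59 + 4×121 + 6×26 = 176 + 177 + 484 + 156 = 993
ΣP(Period 0)Q(Period 0) = 2×88 + 3×59 + 5×121 + 5×26 = 176 + 177 + 605 + 130 = 1088
link = 993/1088 = 0.912684
Link Period 1→Period 2:
ΣP(Period 2)Q(Period 1) = 2×77 + 3×51 + 5×132 + 7×31 = 154 + 153 + 660 + 217 = 1184
ΣP(Period 1)Q(Period 1) = 2×77 + 3×51 + 4×132 + 6×31 = 154 + 153 + 528 + 186 = 1021
link = 1184/1021 = 1.159647
Link Period 2→Period 3:
ΣP(Period 3)Q(Period 2) = 3×84 + 3×54 + 6×108 + 7×25 = 252 + 162 + 648 + 175 = 1237
ΣP(Period 2)Q(Period 2) = 2×84 + 3×54 + 5×108 + 7×25 = 168 + 162 + 540 + 175 = 1045
link = 1237/1045 = 1.183732
Chained index = 100 × 0.912684 × 1.159647 × 1.183732 = 125.2852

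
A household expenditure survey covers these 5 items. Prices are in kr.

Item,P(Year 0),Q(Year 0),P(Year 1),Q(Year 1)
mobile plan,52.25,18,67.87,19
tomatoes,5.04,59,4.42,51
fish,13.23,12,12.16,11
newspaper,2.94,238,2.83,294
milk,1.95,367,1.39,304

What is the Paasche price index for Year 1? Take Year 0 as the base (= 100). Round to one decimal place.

101.8

Paasche price index uses current-period quantities as weights.
ΣP(Year 1)·Q(Year 1) = 67.87×19 + 4.42×51 + 12.16×11 + 2.83×294 + 1.39×304 = 1289.53 + 225.42 + 133.76 + 832.02 + 422.56 = 2903.29
ΣP(Year 0)·Q(Year 1) = 52.25×19 + 5.04×51 + 13.23×11 + 2.94×294 + 1.95×304 = 992.75 + 257.04 + 145.53 + 864.36 + 592.8 = 2852.48
Index = 2903.29 / 2852.48 × 100 = 101.7813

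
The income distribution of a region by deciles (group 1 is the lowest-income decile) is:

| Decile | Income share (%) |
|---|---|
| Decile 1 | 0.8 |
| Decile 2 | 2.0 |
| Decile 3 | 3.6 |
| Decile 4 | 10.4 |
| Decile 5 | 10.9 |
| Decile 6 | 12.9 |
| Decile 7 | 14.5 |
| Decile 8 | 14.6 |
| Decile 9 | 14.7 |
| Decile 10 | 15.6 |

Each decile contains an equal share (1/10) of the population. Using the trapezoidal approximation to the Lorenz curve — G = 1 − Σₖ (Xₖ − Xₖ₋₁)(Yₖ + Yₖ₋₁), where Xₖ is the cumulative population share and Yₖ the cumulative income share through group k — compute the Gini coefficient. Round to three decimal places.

Cumulative income shares Yₖ: 0.0080, 0.0280, 0.0640, 0.1680, 0.2770, 0.4060, 0.5510, 0.6970, 0.8440, 1.0000
Σ (Xₖ−Xₖ₋₁)(Yₖ+Yₖ₋₁) = (1/10)(0.0080+0.0000) + (1/10)(0.0280+0.0080) + (1/10)(0.0640+0.0280) + (1/10)(0.1680+0.0640) + (1/10)(0.2770+0.1680) + (1/10)(0.4060+0.2770) + (1/10)(0.5510+0.4060) + (1/10)(0.6970+0.5510) + (1/10)(0.8440+0.6970) + (1/10)(1.0000+0.8440)
  = 0.0008 + 0.0036 + 0.0092 + 0.0232 + 0.0445 + 0.0683 + 0.0957 + 0.1248 + 0.1541 + 0.1844 = 0.7086
G = 1 − 0.7086 = 0.2914

0.291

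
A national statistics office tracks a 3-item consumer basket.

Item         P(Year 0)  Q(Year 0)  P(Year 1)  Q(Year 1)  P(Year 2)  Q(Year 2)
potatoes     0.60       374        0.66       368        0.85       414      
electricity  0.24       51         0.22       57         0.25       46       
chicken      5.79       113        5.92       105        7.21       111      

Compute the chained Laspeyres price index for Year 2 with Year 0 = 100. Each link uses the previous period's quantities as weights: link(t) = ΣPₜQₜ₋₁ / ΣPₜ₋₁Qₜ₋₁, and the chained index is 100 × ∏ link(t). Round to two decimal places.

128.62

Link Year 0→Year 1:
ΣP(Year 1)Q(Year 0) = 0.66×374 + 0.22×51 + 5.92×113 = 246.84 + 11.22 + 668.96 = 927.02
ΣP(Year 0)Q(Year 0) = 0.60×374 + 0.24×51 + 5.79×113 = 224.4 + 12.24 + 654.27 = 890.91
link = 927.02/890.91 = 1.040532
Link Year 1→Year 2:
ΣP(Year 2)Q(Year 1) = 0.85×368 + 0.25×57 + 7.21×105 = 312.8 + 14.25 + 757.05 = 1084.1
ΣP(Year 1)Q(Year 1) = 0.66×368 + 0.22×57 + 5.92×105 = 242.88 + 12.54 + 621.6 = 877.02
link = 1084.1/877.02 = 1.236118
Chained index = 100 × 1.040532 × 1.236118 = 128.6220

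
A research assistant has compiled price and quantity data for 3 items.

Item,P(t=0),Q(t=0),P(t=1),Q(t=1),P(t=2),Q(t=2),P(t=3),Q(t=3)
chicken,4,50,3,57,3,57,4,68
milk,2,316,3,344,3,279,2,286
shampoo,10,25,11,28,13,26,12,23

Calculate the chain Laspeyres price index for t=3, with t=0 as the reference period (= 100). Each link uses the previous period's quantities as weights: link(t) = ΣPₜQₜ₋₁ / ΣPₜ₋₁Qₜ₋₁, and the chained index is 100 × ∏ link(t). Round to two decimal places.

107.35

Link t=0→t=1:
ΣP(t=1)Q(t=0) = 3×50 + 3×316 + 11×25 = 150 + 948 + 275 = 1373
ΣP(t=0)Q(t=0) = 4×50 + 2×316 + 10×25 = 200 + 632 + 250 = 1082
link = 1373/1082 = 1.268946
Link t=1→t=2:
ΣP(t=2)Q(t=1) = 3×57 + 3×344 + 13×28 = 171 + 1032 + 364 = 1567
ΣP(t=1)Q(t=1) = 3×57 + 3×344 + 11×28 = 171 + 1032 + 308 = 1511
link = 1567/1511 = 1.037062
Link t=2→t=3:
ΣP(t=3)Q(t=2) = 4×57 + 2×279 + 12×26 = 228 + 558 + 312 = 1098
ΣP(t=2)Q(t=2) = 3×57 + 3×279 + 13×26 = 171 + 837 + 338 = 1346
link = 1098/1346 = 0.815750
Chained index = 100 × 1.268946 × 1.037062 × 0.815750 = 107.3508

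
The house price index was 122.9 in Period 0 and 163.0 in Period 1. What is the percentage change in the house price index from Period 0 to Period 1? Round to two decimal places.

32.63%

Change = (163.0 − 122.9) / 122.9 × 100
       = 40.1 / 122.9 × 100 = 32.6282%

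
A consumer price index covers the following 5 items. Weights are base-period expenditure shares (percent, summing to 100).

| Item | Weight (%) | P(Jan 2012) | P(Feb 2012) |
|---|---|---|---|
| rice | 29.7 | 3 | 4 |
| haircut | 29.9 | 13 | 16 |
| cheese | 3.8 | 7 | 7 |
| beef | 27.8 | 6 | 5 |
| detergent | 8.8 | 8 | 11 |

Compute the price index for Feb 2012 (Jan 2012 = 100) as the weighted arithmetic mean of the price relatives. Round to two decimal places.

rice: 29.7 × (4/3) = 29.7 × 1.333333 = 39.6000
haircut: 29.9 × (16/13) = 29.9 × 1.230769 = 36.8000
cheese: 3.8 × (7/7) = 3.8 × 1.000000 = 3.8000
beef: 27.8 × (5/6) = 27.8 × 0.833333 = 23.1667
detergent: 8.8 × (11/8) = 8.8 × 1.375000 = 12.1000
Index = Σ wᵢ·(p₁ᵢ/p₀ᵢ) = 39.6000 + 36.8000 + 3.8000 + 23.1667 + 12.1000 = 115.4667

115.47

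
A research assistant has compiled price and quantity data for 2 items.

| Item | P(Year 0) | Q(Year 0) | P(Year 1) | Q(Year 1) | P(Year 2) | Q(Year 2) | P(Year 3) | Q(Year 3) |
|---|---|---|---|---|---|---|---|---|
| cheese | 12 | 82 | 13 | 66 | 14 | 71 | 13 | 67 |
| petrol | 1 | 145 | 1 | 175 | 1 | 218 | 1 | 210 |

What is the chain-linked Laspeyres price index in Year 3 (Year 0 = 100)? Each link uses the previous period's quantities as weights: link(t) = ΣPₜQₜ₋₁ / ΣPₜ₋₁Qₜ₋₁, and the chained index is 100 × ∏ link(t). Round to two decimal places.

Link Year 0→Year 1:
ΣP(Year 1)Q(Year 0) = 13×82 + 1×145 = 1066 + 145 = 1211
ΣP(Year 0)Q(Year 0) = 12×82 + 1×145 = 984 + 145 = 1129
link = 1211/1129 = 1.072631
Link Year 1→Year 2:
ΣP(Year 2)Q(Year 1) = 14×66 + 1×175 = 924 + 175 = 1099
ΣP(Year 1)Q(Year 1) = 13×66 + 1×175 = 858 + 175 = 1033
link = 1099/1033 = 1.063892
Link Year 2→Year 3:
ΣP(Year 3)Q(Year 2) = 13×71 + 1×218 = 923 + 218 = 1141
ΣP(Year 2)Q(Year 2) = 14×71 + 1×218 = 994 + 218 = 1212
link = 1141/1212 = 0.941419
Chained index = 100 × 1.072631 × 1.063892 × 0.941419 = 107.4312

107.43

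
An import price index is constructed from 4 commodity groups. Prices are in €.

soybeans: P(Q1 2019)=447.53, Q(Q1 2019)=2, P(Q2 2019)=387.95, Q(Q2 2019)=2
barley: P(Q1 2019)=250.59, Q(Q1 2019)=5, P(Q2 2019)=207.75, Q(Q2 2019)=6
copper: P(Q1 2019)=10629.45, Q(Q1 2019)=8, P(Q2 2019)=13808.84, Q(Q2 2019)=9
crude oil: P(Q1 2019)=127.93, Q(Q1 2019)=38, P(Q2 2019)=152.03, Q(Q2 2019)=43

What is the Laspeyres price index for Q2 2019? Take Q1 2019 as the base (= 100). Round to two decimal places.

Laspeyres price index uses base-period quantities as weights.
ΣP(Q2 2019)·Q(Q1 2019) = 387.95×2 + 207.75×5 + 13808.84×8 + 152.03×38 = 775.9 + 1038.75 + 110470.72 + 5777.14 = 118062.51
ΣP(Q1 2019)·Q(Q1 2019) = 447.53×2 + 250.59×5 + 10629.45×8 + 127.93×38 = 895.06 + 1252.95 + 85035.6 + 4861.34 = 92044.95
Index = 118062.51 / 92044.95 × 100 = 128.2661

128.27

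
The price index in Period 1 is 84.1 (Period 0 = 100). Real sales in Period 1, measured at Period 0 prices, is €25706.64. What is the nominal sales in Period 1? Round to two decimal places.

21619.28

Nominal = Real × (Index/100) = 25706.64 × (84.1/100)
        = 25706.64 × 0.841 = 21619.2842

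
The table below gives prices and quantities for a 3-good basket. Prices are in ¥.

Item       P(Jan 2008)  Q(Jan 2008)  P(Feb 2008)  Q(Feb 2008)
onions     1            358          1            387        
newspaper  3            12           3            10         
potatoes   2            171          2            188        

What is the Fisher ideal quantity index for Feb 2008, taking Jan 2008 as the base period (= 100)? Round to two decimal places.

Laspeyres component (base-period weights):
ΣP(Jan 2008)Q(Feb 2008) = 1×387 + 3×10 + 2×188 = 387 + 30 + 376 = 793
ΣP(Jan 2008)Q(Jan 2008) = 1×358 + 3×12 + 2×171 = 358 + 36 + 342 = 736
L = 793 / 736 × 100 = 107.7446
Paasche component (current-period weights):
ΣP(Feb 2008)Q(Feb 2008) = 1×387 + 3×10 + 2×188 = 387 + 30 + 376 = 793
ΣP(Feb 2008)Q(Jan 2008) = 1×358 + 3×12 + 2×171 = 358 + 36 + 342 = 736
P = 793 / 736 × 100 = 107.7446
Fisher = √(L × P) = √(107.7446 × 107.7446) = 107.7446

107.74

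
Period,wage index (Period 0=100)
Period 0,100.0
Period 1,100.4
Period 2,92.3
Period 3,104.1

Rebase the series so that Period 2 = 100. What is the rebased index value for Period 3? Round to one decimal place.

112.8

Rebased(Period 3) = 104.1 / 92.3 × 100 = 112.7844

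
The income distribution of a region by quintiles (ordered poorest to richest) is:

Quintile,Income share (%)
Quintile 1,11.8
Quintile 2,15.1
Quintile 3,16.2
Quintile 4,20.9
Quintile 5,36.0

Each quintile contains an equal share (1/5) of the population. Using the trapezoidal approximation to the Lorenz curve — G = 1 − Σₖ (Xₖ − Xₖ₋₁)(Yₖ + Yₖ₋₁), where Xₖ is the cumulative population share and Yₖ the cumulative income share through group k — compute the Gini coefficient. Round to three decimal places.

Cumulative income shares Yₖ: 0.1180, 0.2690, 0.4310, 0.6400, 1.0000
Σ (Xₖ−Xₖ₋₁)(Yₖ+Yₖ₋₁) = (1/5)(0.1180+0.0000) + (1/5)(0.2690+0.1180) + (1/5)(0.4310+0.2690) + (1/5)(0.6400+0.4310) + (1/5)(1.0000+0.6400)
  = 0.0236 + 0.0774 + 0.1400 + 0.2142 + 0.3280 = 0.7832
G = 1 − 0.7832 = 0.2168

0.217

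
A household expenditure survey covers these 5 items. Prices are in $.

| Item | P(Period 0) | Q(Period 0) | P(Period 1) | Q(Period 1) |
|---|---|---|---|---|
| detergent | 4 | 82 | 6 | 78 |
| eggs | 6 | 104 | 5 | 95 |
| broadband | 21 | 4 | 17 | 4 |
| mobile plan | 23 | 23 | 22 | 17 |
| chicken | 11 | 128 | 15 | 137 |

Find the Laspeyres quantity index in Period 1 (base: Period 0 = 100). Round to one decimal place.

Laspeyres quantity index uses base-period prices as weights.
ΣP(Period 0)·Q(Period 1) = 4×78 + 6×95 + 21×4 + 23×17 + 11×137 = 312 + 570 + 84 + 391 + 1507 = 2864
ΣP(Period 0)·Q(Period 0) = 4×82 + 6×104 + 21×4 + 23×23 + 11×128 = 328 + 624 + 84 + 529 + 1408 = 2973
Index = 2864 / 2973 × 100 = 96.3337

96.3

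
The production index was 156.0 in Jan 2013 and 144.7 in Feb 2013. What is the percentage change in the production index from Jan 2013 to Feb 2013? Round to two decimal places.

-7.24%

Change = (144.7 − 156.0) / 156.0 × 100
       = -11.3 / 156.0 × 100 = -7.2436%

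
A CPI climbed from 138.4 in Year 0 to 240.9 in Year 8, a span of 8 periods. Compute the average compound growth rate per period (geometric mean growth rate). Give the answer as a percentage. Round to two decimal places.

7.17%

Growth factor = (240.9/138.4)^(1/8) = (1.740607)^(1/8) = 1.071735
Growth rate = 1.071735 − 1 = 0.071735 = 7.1735%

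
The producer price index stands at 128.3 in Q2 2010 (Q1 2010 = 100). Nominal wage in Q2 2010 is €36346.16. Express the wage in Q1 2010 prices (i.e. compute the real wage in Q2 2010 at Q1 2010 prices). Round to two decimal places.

Real = Nominal ÷ (Index/100) = 36346.16 ÷ (128.3/100)
     = 36346.16 ÷ 1.283 = 28329.0413

28329.04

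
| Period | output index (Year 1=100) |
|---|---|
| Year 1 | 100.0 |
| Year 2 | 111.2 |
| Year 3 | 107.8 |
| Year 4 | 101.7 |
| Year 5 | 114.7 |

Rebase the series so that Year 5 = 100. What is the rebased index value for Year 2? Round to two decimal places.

Rebased(Year 2) = 111.2 / 114.7 × 100 = 96.9486

96.95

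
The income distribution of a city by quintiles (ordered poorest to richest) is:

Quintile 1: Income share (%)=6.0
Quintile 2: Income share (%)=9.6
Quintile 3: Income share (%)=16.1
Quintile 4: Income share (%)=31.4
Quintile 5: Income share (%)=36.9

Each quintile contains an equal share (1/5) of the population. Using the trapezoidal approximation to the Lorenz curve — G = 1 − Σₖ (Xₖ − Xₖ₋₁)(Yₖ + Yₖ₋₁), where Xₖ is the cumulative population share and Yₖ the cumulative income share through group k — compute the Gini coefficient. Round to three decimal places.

Cumulative income shares Yₖ: 0.0600, 0.1560, 0.3170, 0.6310, 1.0000
Σ (Xₖ−Xₖ₋₁)(Yₖ+Yₖ₋₁) = (1/5)(0.0600+0.0000) + (1/5)(0.1560+0.0600) + (1/5)(0.3170+0.1560) + (1/5)(0.6310+0.3170) + (1/5)(1.0000+0.6310)
  = 0.0120 + 0.0432 + 0.0946 + 0.1896 + 0.3262 = 0.6656
G = 1 − 0.6656 = 0.3344

0.334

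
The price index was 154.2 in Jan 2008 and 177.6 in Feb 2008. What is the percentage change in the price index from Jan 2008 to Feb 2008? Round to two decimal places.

15.18%

Change = (177.6 − 154.2) / 154.2 × 100
       = 23.4 / 154.2 × 100 = 15.1751%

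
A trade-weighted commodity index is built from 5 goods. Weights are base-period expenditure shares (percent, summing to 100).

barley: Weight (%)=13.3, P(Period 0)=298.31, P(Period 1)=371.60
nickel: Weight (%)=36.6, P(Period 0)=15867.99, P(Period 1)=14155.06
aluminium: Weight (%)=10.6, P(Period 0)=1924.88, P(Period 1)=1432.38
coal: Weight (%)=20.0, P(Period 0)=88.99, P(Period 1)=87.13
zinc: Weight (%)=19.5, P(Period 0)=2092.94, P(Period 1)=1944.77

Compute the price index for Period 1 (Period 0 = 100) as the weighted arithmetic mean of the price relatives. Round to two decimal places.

94.81

barley: 13.3 × (371.60/298.31) = 13.3 × 1.245684 = 16.5676
nickel: 36.6 × (14155.06/15867.99) = 36.6 × 0.892051 = 32.6491
aluminium: 10.6 × (1432.38/1924.88) = 10.6 × 0.744140 = 7.8879
coal: 20.0 × (87.13/88.99) = 20.0 × 0.979099 = 19.5820
zinc: 19.5 × (1944.77/2092.94) = 19.5 × 0.929205 = 18.1195
Index = Σ wᵢ·(p₁ᵢ/p₀ᵢ) = 16.5676 + 32.6491 + 7.8879 + 19.5820 + 18.1195 = 94.8060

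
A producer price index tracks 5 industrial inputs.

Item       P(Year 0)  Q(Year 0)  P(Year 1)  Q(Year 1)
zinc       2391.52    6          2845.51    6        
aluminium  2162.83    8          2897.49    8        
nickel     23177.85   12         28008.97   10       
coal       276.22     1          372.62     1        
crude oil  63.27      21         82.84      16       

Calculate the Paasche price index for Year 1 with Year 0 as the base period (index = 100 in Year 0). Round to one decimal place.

121.7

Paasche price index uses current-period quantities as weights.
ΣP(Year 1)·Q(Year 1) = 2845.51×6 + 2897.49×8 + 28008.97×10 + 372.62×1 + 82.84×16 = 17073.06 + 23179.92 + 280089.7 + 372.62 + 1325.44 = 322040.74
ΣP(Year 0)·Q(Year 1) = 2391.52×6 + 2162.83×8 + 23177.85×10 + 276.22×1 + 63.27×16 = 14349.12 + 17302.64 + 231778.5 + 276.22 + 1012.32 = 264718.8
Index = 322040.74 / 264718.8 × 100 = 121.6539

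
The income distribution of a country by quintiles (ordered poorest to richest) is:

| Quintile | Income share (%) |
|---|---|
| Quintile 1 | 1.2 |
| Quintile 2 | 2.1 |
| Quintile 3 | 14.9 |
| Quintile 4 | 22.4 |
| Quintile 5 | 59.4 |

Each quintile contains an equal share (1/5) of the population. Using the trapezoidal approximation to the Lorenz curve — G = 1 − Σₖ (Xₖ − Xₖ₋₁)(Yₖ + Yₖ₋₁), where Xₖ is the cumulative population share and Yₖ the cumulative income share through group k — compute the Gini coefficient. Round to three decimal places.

0.547

Cumulative income shares Yₖ: 0.0120, 0.0330, 0.1820, 0.4060, 1.0000
Σ (Xₖ−Xₖ₋₁)(Yₖ+Yₖ₋₁) = (1/5)(0.0120+0.0000) + (1/5)(0.0330+0.0120) + (1/5)(0.1820+0.0330) + (1/5)(0.4060+0.1820) + (1/5)(1.0000+0.4060)
  = 0.0024 + 0.0090 + 0.0430 + 0.1176 + 0.2812 = 0.4532
G = 1 − 0.4532 = 0.5468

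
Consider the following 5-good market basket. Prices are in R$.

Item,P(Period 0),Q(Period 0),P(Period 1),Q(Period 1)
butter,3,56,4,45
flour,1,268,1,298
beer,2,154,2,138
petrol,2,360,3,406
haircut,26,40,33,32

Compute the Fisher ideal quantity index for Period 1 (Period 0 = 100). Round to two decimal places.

94.30

Laspeyres component (base-period weights):
ΣP(Period 0)Q(Period 1) = 3×45 + 1×298 + 2×138 + 2×406 + 26×32 = 135 + 298 + 276 + 812 + 832 = 2353
ΣP(Period 0)Q(Period 0) = 3×56 + 1×268 + 2×154 + 2×360 + 26×40 = 168 + 268 + 308 + 720 + 1040 = 2504
L = 2353 / 2504 × 100 = 93.9696
Paasche component (current-period weights):
ΣP(Period 1)Q(Period 1) = 4×45 + 1×298 + 2×138 + 3×406 + 33×32 = 180 + 298 + 276 + 1218 + 1056 = 3028
ΣP(Period 1)Q(Period 0) = 4×56 + 1×268 + 2×154 + 3×360 + 33×40 = 224 + 268 + 308 + 1080 + 1320 = 3200
P = 3028 / 3200 × 100 = 94.6250
Fisher = √(L × P) = √(93.9696 × 94.6250) = 94.2968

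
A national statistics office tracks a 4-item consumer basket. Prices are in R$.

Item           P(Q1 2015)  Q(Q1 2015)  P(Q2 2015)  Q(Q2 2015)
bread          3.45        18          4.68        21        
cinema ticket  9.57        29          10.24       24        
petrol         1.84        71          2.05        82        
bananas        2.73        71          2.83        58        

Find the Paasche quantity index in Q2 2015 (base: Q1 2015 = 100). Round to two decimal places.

Paasche quantity index uses current-period prices as weights.
ΣP(Q2 2015)·Q(Q2 2015) = 4.68×21 + 10.24×24 + 2.05×82 + 2.83×58 = 98.28 + 245.76 + 168.1 + 164.14 = 676.28
ΣP(Q2 2015)·Q(Q1 2015) = 4.68×18 + 10.24×29 + 2.05×71 + 2.83×71 = 84.24 + 296.96 + 145.55 + 200.93 = 727.68
Index = 676.28 / 727.68 × 100 = 92.9365

92.94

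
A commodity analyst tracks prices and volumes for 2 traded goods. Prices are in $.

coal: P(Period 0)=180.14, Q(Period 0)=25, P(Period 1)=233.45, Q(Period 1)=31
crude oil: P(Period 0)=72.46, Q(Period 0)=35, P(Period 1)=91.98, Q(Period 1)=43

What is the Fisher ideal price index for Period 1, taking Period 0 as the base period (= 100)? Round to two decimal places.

128.64

Laspeyres component (base-period weights):
ΣP(Period 1)Q(Period 0) = 233.45×25 + 91.98×35 = 5836.25 + 3219.3 = 9055.55
ΣP(Period 0)Q(Period 0) = 180.14×25 + 72.46×35 = 4503.5 + 2536.1 = 7039.6
L = 9055.55 / 7039.6 × 100 = 128.6373
Paasche component (current-period weights):
ΣP(Period 1)Q(Period 1) = 233.45×31 + 91.98×43 = 7236.95 + 3955.14 = 11192.09
ΣP(Period 0)Q(Period 1) = 180.14×31 + 72.46×43 = 5584.34 + 3115.78 = 8700.12
P = 11192.09 / 8700.12 × 100 = 128.6429
Fisher = √(L × P) = √(128.6373 × 128.6429) = 128.6401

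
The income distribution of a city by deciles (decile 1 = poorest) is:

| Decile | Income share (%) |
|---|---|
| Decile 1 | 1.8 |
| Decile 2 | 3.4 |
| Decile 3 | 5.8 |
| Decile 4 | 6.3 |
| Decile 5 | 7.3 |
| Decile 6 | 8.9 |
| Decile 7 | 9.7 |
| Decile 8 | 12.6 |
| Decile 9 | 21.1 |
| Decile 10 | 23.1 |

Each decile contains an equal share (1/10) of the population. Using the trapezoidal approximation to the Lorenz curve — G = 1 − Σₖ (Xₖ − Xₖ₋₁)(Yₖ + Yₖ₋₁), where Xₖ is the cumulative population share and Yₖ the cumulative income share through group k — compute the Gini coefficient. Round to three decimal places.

0.361

Cumulative income shares Yₖ: 0.0180, 0.0520, 0.1100, 0.1730, 0.2460, 0.3350, 0.4320, 0.5580, 0.7690, 1.0000
Σ (Xₖ−Xₖ₋₁)(Yₖ+Yₖ₋₁) = (1/10)(0.0180+0.0000) + (1/10)(0.0520+0.0180) + (1/10)(0.1100+0.0520) + (1/10)(0.1730+0.1100) + (1/10)(0.2460+0.1730) + (1/10)(0.3350+0.2460) + (1/10)(0.4320+0.3350) + (1/10)(0.5580+0.4320) + (1/10)(0.7690+0.5580) + (1/10)(1.0000+0.7690)
  = 0.0018 + 0.0070 + 0.0162 + 0.0283 + 0.0419 + 0.0581 + 0.0767 + 0.0990 + 0.1327 + 0.1769 = 0.6386
G = 1 − 0.6386 = 0.3614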